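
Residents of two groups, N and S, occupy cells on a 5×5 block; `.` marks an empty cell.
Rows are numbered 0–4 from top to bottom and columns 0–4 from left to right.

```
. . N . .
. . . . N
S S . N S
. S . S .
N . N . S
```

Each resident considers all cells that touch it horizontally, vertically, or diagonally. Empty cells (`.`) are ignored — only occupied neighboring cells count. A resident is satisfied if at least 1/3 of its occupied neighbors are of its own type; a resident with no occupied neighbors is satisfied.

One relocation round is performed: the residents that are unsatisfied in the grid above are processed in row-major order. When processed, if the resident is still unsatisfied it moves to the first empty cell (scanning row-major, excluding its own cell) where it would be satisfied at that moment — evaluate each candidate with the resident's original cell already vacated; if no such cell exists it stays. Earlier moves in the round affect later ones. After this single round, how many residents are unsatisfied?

0

Initially unsatisfied (in order): (4,0), (4,2).
  (4,0) → (0,0).
  (4,2) → (0,1).
Resulting grid:
N N N . .
. . . . N
S S . N S
. S . S .
. . . . S
All satisfied now.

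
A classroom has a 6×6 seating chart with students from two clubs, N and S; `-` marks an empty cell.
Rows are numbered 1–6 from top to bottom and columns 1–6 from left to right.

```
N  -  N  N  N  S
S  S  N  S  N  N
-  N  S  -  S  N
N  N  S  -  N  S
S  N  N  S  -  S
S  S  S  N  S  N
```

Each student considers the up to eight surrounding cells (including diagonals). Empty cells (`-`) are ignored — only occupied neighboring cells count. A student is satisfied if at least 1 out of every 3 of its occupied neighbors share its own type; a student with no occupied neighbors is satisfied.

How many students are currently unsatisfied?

6

(1,1)N 0/2 not
(1,3)N 2/4 satisfied
(1,4)N 4/5 satisfied
(1,5)N 3/5 satisfied
(1,6)S 0/3 not
(2,1)S 1/3 satisfied
(2,2)S 2/6 satisfied
(2,3)N 3/6 satisfied
(2,4)S 2/7 not
(2,5)N 4/7 satisfied
(2,6)N 3/5 satisfied
(3,2)N 3/7 satisfied
(3,3)S 3/6 satisfied
(3,5)S 2/6 satisfied
(3,6)N 3/5 satisfied
(4,1)N 3/4 satisfied
(4,2)N 4/7 satisfied
(4,3)S 2/6 satisfied
(4,5)N 1/5 not
(4,6)S 2/4 satisfied
(5,1)S 2/5 satisfied
(5,2)N 3/8 satisfied
(5,3)N 3/7 satisfied
(5,4)S 3/6 satisfied
(5,6)S 2/4 satisfied
(6,1)S 2/3 satisfied
(6,2)S 3/5 satisfied
(6,3)S 2/5 satisfied
(6,4)N 1/4 not
(6,5)S 2/4 satisfied
(6,6)N 0/2 not
Unsatisfied: (1,1), (1,6), (2,4), (4,5), (6,4), (6,6) — 6 in total.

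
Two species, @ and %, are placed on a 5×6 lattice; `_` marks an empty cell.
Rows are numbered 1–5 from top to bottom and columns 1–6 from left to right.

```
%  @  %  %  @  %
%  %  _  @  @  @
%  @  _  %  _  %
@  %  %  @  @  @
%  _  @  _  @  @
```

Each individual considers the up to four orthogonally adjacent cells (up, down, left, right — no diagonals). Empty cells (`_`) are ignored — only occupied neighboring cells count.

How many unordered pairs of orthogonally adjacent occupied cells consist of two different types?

19

Scan each occupied cell's neighbors to the right and below so each pair is counted once.
Row 1: %(1,1)–@(1,2)≠ %(1,1)–%(2,1)= @(1,2)–%(1,3)≠ @(1,2)–%(2,2)≠ %(1,3)–%(1,4)= %(1,4)–@(1,5)≠ %(1,4)–@(2,4)≠ @(1,5)–%(1,6)≠ @(1,5)–@(2,5)= %(1,6)–@(2,6)≠  → 7/10 unlike.
Row 2: %(2,1)–%(2,2)= %(2,1)–%(3,1)= %(2,2)–@(3,2)≠ @(2,4)–@(2,5)= @(2,4)–%(3,4)≠ @(2,5)–@(2,6)= @(2,6)–%(3,6)≠  → 3/7 unlike.
Row 3: %(3,1)–@(3,2)≠ %(3,1)–@(4,1)≠ @(3,2)–%(4,2)≠ %(3,4)–@(4,4)≠ %(3,6)–@(4,6)≠  → 5/5 unlike.
Row 4: @(4,1)–%(4,2)≠ @(4,1)–%(5,1)≠ %(4,2)–%(4,3)= %(4,3)–@(4,4)≠ %(4,3)–@(5,3)≠ @(4,4)–@(4,5)= @(4,5)–@(4,6)= @(4,5)–@(5,5)= @(4,6)–@(5,6)=  → 4/9 unlike.
Row 5: @(5,5)–@(5,6)=  → 0/1 unlike.
Total adjacent occupied pairs: 32; unlike-type pairs: 19.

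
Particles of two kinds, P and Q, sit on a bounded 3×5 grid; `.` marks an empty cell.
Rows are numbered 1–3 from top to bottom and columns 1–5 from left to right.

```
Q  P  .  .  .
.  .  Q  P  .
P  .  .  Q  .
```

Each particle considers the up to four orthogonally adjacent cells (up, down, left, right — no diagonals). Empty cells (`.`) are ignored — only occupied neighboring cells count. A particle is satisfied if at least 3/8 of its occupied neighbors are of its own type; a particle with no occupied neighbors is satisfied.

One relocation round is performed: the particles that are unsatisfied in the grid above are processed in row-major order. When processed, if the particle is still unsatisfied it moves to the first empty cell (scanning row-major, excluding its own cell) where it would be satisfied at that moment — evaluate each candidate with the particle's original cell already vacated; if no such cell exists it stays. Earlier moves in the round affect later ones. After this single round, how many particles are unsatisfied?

0

Initially unsatisfied (in order): (1,1), (1,2), (2,3), (2,4), (3,4).
  (1,1) → (1,3).
  (1,2) → (1,1).
  (2,3): now satisfied by earlier moves; stays.
  (2,4) → (1,2).
  (3,4): now satisfied by earlier moves; stays.
Resulting grid:
P P Q . .
. . Q . .
P . . Q .
All satisfied now.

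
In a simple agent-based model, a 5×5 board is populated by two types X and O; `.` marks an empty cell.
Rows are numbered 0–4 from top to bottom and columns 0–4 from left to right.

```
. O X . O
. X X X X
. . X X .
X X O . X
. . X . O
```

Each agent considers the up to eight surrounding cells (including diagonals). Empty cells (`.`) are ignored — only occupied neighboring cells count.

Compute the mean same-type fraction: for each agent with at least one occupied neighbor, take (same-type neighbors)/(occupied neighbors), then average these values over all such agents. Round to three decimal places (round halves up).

0.550

(0,1)O 0/3
(0,2)X 3/4
(0,4)O 0/2
(1,1)X 3/4
(1,2)X 5/6
(1,3)X 5/6
(1,4)X 2/3
(2,2)X 5/6
(2,3)X 5/6
(3,0)X 1/1
(3,1)X 3/4
(3,2)O 0/4
(3,4)X 1/2
(4,2)X 1/2
(4,4)O 0/1
Sum over 15 agents: 0/3 + 3/4 + 0/2 + 3/4 + 5/6 + 5/6 + 2/3 + 5/6 + 5/6 + 1/1 + 3/4 + 0/4 + 1/2 + 1/2 + 0/1 = 33/4; mean = 33/4 ÷ 15 = 11/20 = 0.55 → 0.550.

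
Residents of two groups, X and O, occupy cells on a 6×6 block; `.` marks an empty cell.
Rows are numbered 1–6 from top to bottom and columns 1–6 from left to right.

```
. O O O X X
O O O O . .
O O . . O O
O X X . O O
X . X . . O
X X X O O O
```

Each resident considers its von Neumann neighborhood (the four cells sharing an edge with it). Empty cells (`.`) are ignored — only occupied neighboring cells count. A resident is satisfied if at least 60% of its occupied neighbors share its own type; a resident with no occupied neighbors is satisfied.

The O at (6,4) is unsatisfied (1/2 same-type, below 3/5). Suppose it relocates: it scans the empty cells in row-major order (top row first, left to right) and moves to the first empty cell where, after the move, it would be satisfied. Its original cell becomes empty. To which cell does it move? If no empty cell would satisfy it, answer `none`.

(1,1)

Vacating (6,4). Empty cells in order:
  (1,1): 2/2 same-type → satisfied — stop here.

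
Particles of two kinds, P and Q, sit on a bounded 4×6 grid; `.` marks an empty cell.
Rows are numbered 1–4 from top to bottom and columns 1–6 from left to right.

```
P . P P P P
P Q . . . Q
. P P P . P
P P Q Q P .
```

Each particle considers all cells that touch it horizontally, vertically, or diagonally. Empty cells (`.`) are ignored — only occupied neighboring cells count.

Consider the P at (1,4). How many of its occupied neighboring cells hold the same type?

Occupied neighbors of (1,4): (1,3)=P, (1,5)=P.
Same type (P): 2 of 2.

2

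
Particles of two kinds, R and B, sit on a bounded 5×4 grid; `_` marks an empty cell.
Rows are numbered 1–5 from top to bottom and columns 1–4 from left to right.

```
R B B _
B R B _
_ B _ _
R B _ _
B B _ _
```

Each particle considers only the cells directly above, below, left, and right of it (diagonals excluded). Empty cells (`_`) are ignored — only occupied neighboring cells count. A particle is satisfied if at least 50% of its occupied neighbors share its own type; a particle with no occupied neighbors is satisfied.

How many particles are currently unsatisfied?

5

Row 1: (1,1)R 0/2 not · (1,2)B 1/3 not · (1,3)B 2/2 satisfied
Row 2: (2,1)B 0/2 not · (2,2)R 0/4 not · (2,3)B 1/2 satisfied
Row 3: (3,2)B 1/2 satisfied
Row 4: (4,1)R 0/2 not · (4,2)B 2/3 satisfied
Row 5: (5,1)B 1/2 satisfied · (5,2)B 2/2 satisfied
Unsatisfied: (1,1), (1,2), (2,1), (2,2), (4,1) — 5 in total.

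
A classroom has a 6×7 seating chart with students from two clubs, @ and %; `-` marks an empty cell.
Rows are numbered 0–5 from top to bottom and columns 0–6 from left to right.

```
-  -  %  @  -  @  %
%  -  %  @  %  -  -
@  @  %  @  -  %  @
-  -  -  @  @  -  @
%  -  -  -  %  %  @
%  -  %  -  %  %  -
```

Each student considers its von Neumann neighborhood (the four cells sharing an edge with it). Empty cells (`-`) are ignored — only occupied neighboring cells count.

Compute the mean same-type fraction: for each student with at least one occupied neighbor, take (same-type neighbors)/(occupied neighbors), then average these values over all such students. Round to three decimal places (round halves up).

0.542

Row 0: (0,2)% 1/2 · (0,3)@ 1/2 · (0,5)@ 0/1 · (0,6)% 0/1
Row 1: (1,0)% 0/1 · (1,2)% 2/3 · (1,3)@ 2/4 · (1,4)% 0/1
Row 2: (2,0)@ 1/2 · (2,1)@ 1/2 · (2,2)% 1/3 · (2,3)@ 2/3 · (2,5)% 0/1 · (2,6)@ 1/2
Row 3: (3,3)@ 2/2 · (3,4)@ 1/2 · (3,6)@ 2/2
Row 4: (4,0)% 1/1 · (4,4)% 2/3 · (4,5)% 2/3 · (4,6)@ 1/2
Row 5: (5,0)% 1/1 · (5,2)% — no occupied neighbors · (5,4)% 2/2 · (5,5)% 2/2
Sum over 24 students: 1/2 + 1/2 + 0/1 + 0/1 + 0/1 + 2/3 + 2/4 + 0/1 + 1/2 + 1/2 + 1/3 + 2/3 + 0/1 + 1/2 + 2/2 + 1/2 + 2/2 + 1/1 + 2/3 + 2/3 + 1/2 + 1/1 + 2/2 + 2/2 = 13; mean = 13 ÷ 24 = 13/24 = 0.541666… → 0.542.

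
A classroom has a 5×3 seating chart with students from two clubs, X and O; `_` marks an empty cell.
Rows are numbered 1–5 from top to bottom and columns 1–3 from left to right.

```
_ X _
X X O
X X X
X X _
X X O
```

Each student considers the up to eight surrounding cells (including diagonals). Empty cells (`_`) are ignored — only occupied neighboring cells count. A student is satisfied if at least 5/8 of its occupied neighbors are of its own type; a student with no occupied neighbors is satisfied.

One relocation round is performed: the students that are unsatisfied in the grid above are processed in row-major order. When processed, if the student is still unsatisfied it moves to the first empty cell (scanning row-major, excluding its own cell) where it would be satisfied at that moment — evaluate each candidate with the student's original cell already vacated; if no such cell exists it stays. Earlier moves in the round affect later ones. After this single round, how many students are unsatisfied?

2

Initially unsatisfied (in order): (2,3), (5,3).
  (2,3): no empty cell satisfies it; stays.
  (5,3): no empty cell satisfies it; stays.
Resulting grid:
_ X _
X X O
X X X
X X _
X X O
Unsatisfied now: (2,3), (5,3).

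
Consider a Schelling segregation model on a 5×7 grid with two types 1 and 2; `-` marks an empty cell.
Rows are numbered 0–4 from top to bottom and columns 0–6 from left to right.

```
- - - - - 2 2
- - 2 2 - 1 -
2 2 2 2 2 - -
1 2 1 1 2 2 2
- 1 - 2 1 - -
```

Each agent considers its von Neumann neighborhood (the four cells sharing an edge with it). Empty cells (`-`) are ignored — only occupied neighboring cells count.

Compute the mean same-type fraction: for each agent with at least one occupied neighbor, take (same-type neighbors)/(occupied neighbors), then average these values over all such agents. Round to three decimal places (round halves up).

(0,5)2 1/2
(0,6)2 1/1
(1,2)2 2/2
(1,3)2 2/2
(1,5)1 0/1
(2,0)2 1/2
(2,1)2 3/3
(2,2)2 3/4
(2,3)2 3/4
(2,4)2 2/2
(3,0)1 0/2
(3,1)2 1/4
(3,2)1 1/3
(3,3)1 1/4
(3,4)2 2/4
(3,5)2 2/2
(3,6)2 1/1
(4,1)1 0/1
(4,3)2 0/2
(4,4)1 0/2
Sum over 20 agents: 1/2 + 1/1 + 2/2 + 2/2 + 0/1 + 1/2 + 3/3 + 3/4 + 3/4 + 2/2 + 0/2 + 1/4 + 1/3 + 1/4 + 2/4 + 2/2 + 1/1 + 0/1 + 0/2 + 0/2 = 65/6; mean = 65/6 ÷ 20 = 13/24 = 0.541666… → 0.542.

0.542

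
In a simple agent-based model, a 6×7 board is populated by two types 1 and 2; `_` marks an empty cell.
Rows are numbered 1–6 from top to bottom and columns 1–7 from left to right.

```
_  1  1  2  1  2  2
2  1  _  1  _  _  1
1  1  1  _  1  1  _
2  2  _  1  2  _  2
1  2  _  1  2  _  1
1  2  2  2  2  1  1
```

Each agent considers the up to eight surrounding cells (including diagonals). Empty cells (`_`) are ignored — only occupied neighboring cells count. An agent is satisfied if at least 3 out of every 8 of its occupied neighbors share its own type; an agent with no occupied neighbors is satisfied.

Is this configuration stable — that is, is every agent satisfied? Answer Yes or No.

No

(1,2)1 2/3 ✓
(1,3)1 3/4 ✓
(1,4)2 0/3 ✗
(1,5)1 1/3 ✗
(1,6)2 1/3 ✗
(1,7)2 1/2 ✓
(2,1)2 0/4 ✗
(2,2)1 5/6 ✓
(2,4)1 4/5 ✓
(2,7)1 1/3 ✗
(3,1)1 2/5 ✓
(3,2)1 3/6 ✓
(3,3)1 4/5 ✓
(3,5)1 3/4 ✓
(3,6)1 2/4 ✓
(4,1)2 2/5 ✓
(4,2)2 2/6 ✗
(4,4)1 3/5 ✓
(4,5)2 1/5 ✗
(4,7)2 0/2 ✗
(5,1)1 1/5 ✗
(5,2)2 4/6 ✓
(5,4)1 1/6 ✗
(5,5)2 3/6 ✓
(5,7)1 2/3 ✓
(6,1)1 1/3 ✗
(6,2)2 2/4 ✓
(6,3)2 3/4 ✓
(6,4)2 3/4 ✓
(6,5)2 2/4 ✓
(6,6)1 2/4 ✓
(6,7)1 2/2 ✓
For instance (1,4) has only 0/3 same-type neighbors, below 3/8.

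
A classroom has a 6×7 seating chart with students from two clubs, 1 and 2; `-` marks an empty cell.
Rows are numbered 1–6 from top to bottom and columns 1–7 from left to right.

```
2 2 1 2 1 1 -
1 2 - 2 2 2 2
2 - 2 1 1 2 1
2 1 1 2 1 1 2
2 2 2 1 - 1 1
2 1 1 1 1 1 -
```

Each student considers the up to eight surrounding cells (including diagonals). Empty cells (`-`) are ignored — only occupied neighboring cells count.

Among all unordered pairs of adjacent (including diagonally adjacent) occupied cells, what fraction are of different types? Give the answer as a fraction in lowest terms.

53/102

Scan each occupied cell's neighbors to the right and below (and the two forward diagonals) so each pair is counted once.
From row 1: 13 unlike of 19 pairs (running 13/19).
From row 2: 9 unlike of 18 pairs (running 22/37).
From row 3: 11 unlike of 20 pairs (running 33/57).
From row 4: 12 unlike of 22 pairs (running 45/79).
From row 5: 7 unlike of 18 pairs (running 52/97).
From row 6: 1 unlike of 5 pairs (running 53/102).
Total adjacent occupied pairs: 102; unlike-type pairs: 53.
53/102 is already in lowest terms.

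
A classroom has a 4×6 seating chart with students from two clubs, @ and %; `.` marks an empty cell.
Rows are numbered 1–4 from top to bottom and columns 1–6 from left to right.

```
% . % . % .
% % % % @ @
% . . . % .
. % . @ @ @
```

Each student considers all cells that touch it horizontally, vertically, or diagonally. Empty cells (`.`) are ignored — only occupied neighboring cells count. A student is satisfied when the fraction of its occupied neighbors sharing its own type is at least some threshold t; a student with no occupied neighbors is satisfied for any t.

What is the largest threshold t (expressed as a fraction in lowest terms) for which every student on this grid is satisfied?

1/6

(1,1)% 2/2
(1,3)% 3/3
(1,5)% 1/3
(2,1)% 3/3
(2,2)% 5/5
(2,3)% 3/3
(2,4)% 4/5
(2,5)@ 1/4
(2,6)@ 1/3
(3,1)% 3/3
(3,5)% 1/6
(4,2)% 1/1
(4,4)@ 1/2
(4,5)@ 2/3
(4,6)@ 1/2
The smallest same-type fraction is 1/6 at (3,5), which reduces to 1/6. Any threshold above that leaves this student unsatisfied.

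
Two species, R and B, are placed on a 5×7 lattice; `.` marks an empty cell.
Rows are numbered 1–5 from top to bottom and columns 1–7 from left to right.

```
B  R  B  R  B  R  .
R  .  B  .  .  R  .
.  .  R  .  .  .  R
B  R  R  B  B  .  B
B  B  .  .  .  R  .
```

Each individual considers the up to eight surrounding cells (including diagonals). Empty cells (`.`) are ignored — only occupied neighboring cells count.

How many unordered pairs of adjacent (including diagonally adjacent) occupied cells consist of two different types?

Scan each occupied cell's neighbors to the right and below (and the two forward diagonals) so each pair is counted once.
From row 1: 9 unlike of 12 pairs (running 9/12).
From row 2: 1 unlike of 2 pairs (running 10/14).
From row 3: 2 unlike of 4 pairs (running 12/18).
From row 4: 7 unlike of 11 pairs (running 19/29).
From row 5: 0 unlike of 1 pairs (running 19/30).
Total adjacent occupied pairs: 30; unlike-type pairs: 19.

19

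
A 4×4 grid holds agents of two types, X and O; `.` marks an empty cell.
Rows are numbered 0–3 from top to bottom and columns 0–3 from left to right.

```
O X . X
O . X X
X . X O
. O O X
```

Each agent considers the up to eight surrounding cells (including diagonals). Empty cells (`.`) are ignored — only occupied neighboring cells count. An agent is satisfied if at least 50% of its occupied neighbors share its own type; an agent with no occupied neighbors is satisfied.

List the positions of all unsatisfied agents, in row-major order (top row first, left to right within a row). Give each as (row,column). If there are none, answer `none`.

(0,1), (1,0), (2,0), (2,3), (3,1), (3,3)

(0,0)O 1/2 satisfied
(0,1)X 1/3 not
(0,3)X 2/2 satisfied
(1,0)O 1/3 not
(1,2)X 4/5 satisfied
(1,3)X 3/4 satisfied
(2,0)X 0/2 not
(2,2)X 3/6 satisfied
(2,3)O 1/5 not
(3,1)O 1/3 not
(3,2)O 2/4 satisfied
(3,3)X 1/3 not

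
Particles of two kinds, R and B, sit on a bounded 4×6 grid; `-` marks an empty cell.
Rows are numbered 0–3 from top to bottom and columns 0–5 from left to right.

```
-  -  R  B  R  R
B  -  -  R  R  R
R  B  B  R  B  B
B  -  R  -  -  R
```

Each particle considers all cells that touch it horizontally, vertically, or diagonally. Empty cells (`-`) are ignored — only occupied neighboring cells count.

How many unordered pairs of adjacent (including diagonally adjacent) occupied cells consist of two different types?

Scan each occupied cell's neighbors to the right and below (and the two forward diagonals) so each pair is counted once.
From row 0: 4 unlike of 11 pairs (running 4/11).
From row 1: 7 unlike of 12 pairs (running 11/23).
From row 2: 8 unlike of 12 pairs (running 19/35).
Total adjacent occupied pairs: 35; unlike-type pairs: 19.

19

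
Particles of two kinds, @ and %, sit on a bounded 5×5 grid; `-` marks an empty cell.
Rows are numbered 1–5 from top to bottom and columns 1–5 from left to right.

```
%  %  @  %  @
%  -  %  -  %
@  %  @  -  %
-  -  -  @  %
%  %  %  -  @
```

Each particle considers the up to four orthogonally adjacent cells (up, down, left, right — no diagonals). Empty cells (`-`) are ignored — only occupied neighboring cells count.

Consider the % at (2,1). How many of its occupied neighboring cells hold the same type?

Occupied neighbors of (2,1): (1,1)=%, (3,1)=@.
Same type (%): 1 of 2.

1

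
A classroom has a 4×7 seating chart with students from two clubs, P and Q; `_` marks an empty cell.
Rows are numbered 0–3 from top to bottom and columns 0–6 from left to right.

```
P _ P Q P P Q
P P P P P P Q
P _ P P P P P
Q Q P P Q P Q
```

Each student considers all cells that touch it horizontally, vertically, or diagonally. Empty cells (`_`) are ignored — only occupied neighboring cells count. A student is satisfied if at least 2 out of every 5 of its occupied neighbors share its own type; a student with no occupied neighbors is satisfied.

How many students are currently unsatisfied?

(0,0)P 2/2 ok
(0,2)P 3/4 ok
(0,3)Q 0/5 unhappy
(0,4)P 4/5 ok
(0,5)P 3/5 ok
(0,6)Q 1/3 unhappy
(1,0)P 3/3 ok
(1,1)P 6/6 ok
(1,2)P 5/6 ok
(1,3)P 7/8 ok
(1,4)P 7/8 ok
(1,5)P 6/8 ok
(1,6)Q 1/5 unhappy
(2,0)P 2/4 ok
(2,2)P 6/7 ok
(2,3)P 7/8 ok
(2,4)P 7/8 ok
(2,5)P 5/8 ok
(2,6)P 3/5 ok
(3,0)Q 1/2 ok
(3,1)Q 1/4 unhappy
(3,2)P 3/4 ok
(3,3)P 4/5 ok
(3,4)Q 0/5 unhappy
(3,5)P 3/5 ok
(3,6)Q 0/3 unhappy
Unsatisfied: (0,3), (0,6), (1,6), (3,1), (3,4), (3,6) — 6 in total.

6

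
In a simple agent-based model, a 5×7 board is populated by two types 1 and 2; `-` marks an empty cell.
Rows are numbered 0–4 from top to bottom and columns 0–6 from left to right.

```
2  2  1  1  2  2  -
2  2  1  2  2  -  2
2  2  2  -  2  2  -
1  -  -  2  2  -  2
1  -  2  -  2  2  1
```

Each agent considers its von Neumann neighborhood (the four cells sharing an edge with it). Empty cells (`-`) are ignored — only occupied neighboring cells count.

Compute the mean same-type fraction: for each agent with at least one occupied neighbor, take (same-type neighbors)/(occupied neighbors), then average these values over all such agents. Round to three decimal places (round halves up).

Row 0: (0,0)2 2/2 · (0,1)2 2/3 · (0,2)1 2/3 · (0,3)1 1/3 · (0,4)2 2/3 · (0,5)2 1/1
Row 1: (1,0)2 3/3 · (1,1)2 3/4 · (1,2)1 1/4 · (1,3)2 1/3 · (1,4)2 3/3 · (1,6)2 — no occupied neighbors
Row 2: (2,0)2 2/3 · (2,1)2 3/3 · (2,2)2 1/2 · (2,4)2 3/3 · (2,5)2 1/1
Row 3: (3,0)1 1/2 · (3,3)2 1/1 · (3,4)2 3/3 · (3,6)2 0/1
Row 4: (4,0)1 1/1 · (4,2)2 — no occupied neighbors · (4,4)2 2/2 · (4,5)2 1/2 · (4,6)1 0/2
Sum over 24 agents: 2/2 + 2/3 + 2/3 + 1/3 + 2/3 + 1/1 + 3/3 + 3/4 + 1/4 + 1/3 + 3/3 + 2/3 + 3/3 + 1/2 + 3/3 + 1/1 + 1/2 + 1/1 + 3/3 + 0/1 + 1/1 + 2/2 + 1/2 + 0/2 = 101/6; mean = 101/6 ÷ 24 = 101/144 = 0.701388… → 0.701.

0.701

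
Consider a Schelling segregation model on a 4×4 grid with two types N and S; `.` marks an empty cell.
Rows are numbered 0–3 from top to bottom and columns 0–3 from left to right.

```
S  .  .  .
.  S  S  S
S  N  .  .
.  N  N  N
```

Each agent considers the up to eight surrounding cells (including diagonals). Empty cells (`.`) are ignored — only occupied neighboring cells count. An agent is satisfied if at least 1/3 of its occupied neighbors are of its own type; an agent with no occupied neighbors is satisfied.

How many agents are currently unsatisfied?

(0,0)S 1/1 ok
(1,1)S 3/4 ok
(1,2)S 2/3 ok
(1,3)S 1/1 ok
(2,0)S 1/3 ok
(2,1)N 2/5 ok
(3,1)N 2/3 ok
(3,2)N 3/3 ok
(3,3)N 1/1 ok
Every one meets the threshold.

0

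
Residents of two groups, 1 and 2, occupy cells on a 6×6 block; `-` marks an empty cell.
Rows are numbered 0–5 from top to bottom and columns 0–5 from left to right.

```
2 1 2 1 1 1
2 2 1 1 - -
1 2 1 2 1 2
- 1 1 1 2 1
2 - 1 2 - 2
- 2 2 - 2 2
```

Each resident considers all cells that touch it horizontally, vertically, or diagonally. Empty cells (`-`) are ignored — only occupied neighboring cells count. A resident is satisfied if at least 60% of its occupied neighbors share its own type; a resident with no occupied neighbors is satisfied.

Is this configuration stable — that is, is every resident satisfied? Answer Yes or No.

(0,0)2 2/3 ✓
(0,1)1 1/5 ✗
(0,2)2 1/5 ✗
(0,3)1 3/4 ✓
(0,4)1 3/3 ✓
(0,5)1 1/1 ✓
(1,0)2 3/5 ✓
(1,1)2 4/8 ✗
(1,2)1 4/8 ✗
(1,3)1 5/7 ✓
(2,0)1 1/4 ✗
(2,1)2 2/7 ✗
(2,2)1 5/8 ✓
(2,3)2 1/7 ✗
(2,4)1 3/6 ✗
(2,5)2 1/3 ✗
(3,1)1 4/6 ✓
(3,2)1 4/7 ✗
(3,3)1 4/7 ✗
(3,4)2 4/7 ✗
(3,5)1 1/4 ✗
(4,0)2 1/2 ✗
(4,2)1 3/6 ✗
(4,3)2 3/6 ✗
(4,5)2 3/4 ✓
(5,1)2 2/3 ✓
(5,2)2 2/3 ✓
(5,4)2 3/3 ✓
(5,5)2 2/2 ✓
For instance (0,1) has only 1/5 same-type neighbors, below 3/5.

No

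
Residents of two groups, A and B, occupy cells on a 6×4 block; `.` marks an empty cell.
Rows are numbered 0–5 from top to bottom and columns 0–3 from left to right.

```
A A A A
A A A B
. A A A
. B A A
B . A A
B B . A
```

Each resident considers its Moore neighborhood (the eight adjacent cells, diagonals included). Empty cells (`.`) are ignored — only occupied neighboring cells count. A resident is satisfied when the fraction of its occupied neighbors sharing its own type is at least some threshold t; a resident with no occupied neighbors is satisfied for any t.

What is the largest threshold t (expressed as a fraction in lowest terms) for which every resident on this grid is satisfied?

0/1

Row 0: (0,0)A 3/3 · (0,1)A 5/5 · (0,2)A 4/5 · (0,3)A 2/3
Row 1: (1,0)A 4/4 · (1,1)A 7/7 · (1,2)A 7/8 · (1,3)B 0/5
Row 2: (2,1)A 5/6 · (2,2)A 6/8 · (2,3)A 4/5
Row 3: (3,1)B 1/5 · (3,2)A 6/7 · (3,3)A 5/5
Row 4: (4,0)B 3/3 · (4,2)A 4/6 · (4,3)A 4/4
Row 5: (5,0)B 2/2 · (5,1)B 2/3 · (5,3)A 2/2
The smallest same-type fraction is 0/5 at (1,3), which reduces to 0/1. Any threshold above that leaves this resident unsatisfied.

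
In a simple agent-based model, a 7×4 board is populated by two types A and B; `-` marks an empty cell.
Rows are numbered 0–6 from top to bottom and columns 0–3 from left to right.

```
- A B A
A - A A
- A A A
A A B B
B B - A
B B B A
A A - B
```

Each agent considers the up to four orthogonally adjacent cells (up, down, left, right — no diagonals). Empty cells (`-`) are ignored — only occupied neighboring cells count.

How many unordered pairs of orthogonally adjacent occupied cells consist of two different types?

Scan each occupied cell's neighbors to the right and below so each pair is counted once.
From row 0: 3 unlike of 4 pairs (running 3/4).
From row 1: 0 unlike of 3 pairs (running 3/7).
From row 2: 2 unlike of 5 pairs (running 5/12).
From row 3: 4 unlike of 6 pairs (running 9/18).
From row 4: 0 unlike of 4 pairs (running 9/22).
From row 5: 4 unlike of 6 pairs (running 13/28).
From row 6: 0 unlike of 1 pairs (running 13/29).
Total adjacent occupied pairs: 29; unlike-type pairs: 13.

13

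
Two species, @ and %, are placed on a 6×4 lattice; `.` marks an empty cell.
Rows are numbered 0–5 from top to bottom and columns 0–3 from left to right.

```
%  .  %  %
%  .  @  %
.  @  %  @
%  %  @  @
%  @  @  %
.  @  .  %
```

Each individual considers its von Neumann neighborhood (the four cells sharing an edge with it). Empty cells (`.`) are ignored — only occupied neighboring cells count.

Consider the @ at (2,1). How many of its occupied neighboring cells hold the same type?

0

Occupied neighbors of (2,1): (3,1)=%, (2,2)=%.
Same type (@): 0 of 2.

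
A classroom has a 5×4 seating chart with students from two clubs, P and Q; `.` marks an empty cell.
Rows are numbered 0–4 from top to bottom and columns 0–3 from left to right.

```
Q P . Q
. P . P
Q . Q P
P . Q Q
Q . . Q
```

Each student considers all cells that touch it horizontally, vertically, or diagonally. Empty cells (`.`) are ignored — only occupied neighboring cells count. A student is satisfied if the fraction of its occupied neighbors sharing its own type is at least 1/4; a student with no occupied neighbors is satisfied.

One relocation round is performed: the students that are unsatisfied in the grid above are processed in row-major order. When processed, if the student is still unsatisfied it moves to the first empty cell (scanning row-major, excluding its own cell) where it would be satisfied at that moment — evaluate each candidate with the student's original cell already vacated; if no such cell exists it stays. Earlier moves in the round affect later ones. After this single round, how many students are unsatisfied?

2

Initially unsatisfied (in order): (0,0), (0,3), (2,0), (3,0), (4,0).
  (0,0) → (0,2).
  (0,3): now satisfied by earlier moves; stays.
  (2,0) → (1,2).
  (3,0) → (0,0).
  (4,0): now satisfied by earlier moves; stays.
Resulting grid:
P P Q Q
. P Q P
. . Q P
. . Q Q
Q . . Q
Unsatisfied now: (1,3), (2,3).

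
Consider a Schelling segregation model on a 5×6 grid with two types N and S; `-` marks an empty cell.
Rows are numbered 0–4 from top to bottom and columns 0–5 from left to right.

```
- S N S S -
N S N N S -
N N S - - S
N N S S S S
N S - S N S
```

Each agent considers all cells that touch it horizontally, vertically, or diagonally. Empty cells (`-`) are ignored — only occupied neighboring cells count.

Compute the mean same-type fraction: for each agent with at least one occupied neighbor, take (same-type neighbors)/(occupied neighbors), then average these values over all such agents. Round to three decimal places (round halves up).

0.568

(0,1)S 1/4
(0,2)N 2/5
(0,3)S 2/5
(0,4)S 2/3
(1,0)N 2/4
(1,1)S 2/7
(1,2)N 3/7
(1,3)N 2/6
(1,4)S 3/4
(2,0)N 4/5
(2,1)N 5/8
(2,2)S 3/7
(2,5)S 3/3
(3,0)N 4/5
(3,1)N 4/7
(3,2)S 4/6
(3,3)S 4/5
(3,4)S 5/6
(3,5)S 3/4
(4,0)N 2/3
(4,1)S 1/4
(4,3)S 3/4
(4,4)N 0/5
(4,5)S 2/3
Sum over 24 agents: 1/4 + 2/5 + 2/5 + 2/3 + 2/4 + 2/7 + 3/7 + 2/6 + 3/4 + 4/5 + 5/8 + 3/7 + 3/3 + 4/5 + 4/7 + 4/6 + 4/5 + 5/6 + 3/4 + 2/3 + 1/4 + 3/4 + 0/5 + 2/3 = 11443/840; mean = 11443/840 ÷ 24 = 11443/20160 = 0.567609… → 0.568.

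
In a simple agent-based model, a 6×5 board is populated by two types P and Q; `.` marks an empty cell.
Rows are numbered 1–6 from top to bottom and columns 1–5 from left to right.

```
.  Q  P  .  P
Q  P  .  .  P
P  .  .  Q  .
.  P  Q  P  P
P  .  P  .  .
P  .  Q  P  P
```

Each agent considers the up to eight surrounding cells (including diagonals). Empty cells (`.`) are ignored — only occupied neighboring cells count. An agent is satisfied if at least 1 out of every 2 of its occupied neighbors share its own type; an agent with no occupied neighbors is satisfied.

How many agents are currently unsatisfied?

5

(1,2)Q 1/3 ✗
(1,3)P 1/2 ✓
(1,5)P 1/1 ✓
(2,1)Q 1/3 ✗
(2,2)P 2/4 ✓
(2,5)P 1/2 ✓
(3,1)P 2/3 ✓
(3,4)Q 1/4 ✗
(4,2)P 3/4 ✓
(4,3)Q 1/4 ✗
(4,4)P 2/4 ✓
(4,5)P 1/2 ✓
(5,1)P 2/2 ✓
(5,3)P 3/5 ✓
(6,1)P 1/1 ✓
(6,3)Q 0/2 ✗
(6,4)P 2/3 ✓
(6,5)P 1/1 ✓
Unsatisfied: (1,2), (2,1), (3,4), (4,3), (6,3) — 5 in total.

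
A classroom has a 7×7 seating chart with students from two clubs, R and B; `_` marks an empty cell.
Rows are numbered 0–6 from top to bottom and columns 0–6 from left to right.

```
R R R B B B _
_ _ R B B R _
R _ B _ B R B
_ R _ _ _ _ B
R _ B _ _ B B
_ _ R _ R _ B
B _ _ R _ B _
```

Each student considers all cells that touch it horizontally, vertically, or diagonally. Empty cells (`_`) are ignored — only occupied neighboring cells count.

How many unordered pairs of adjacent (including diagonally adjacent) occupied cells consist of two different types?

Scan each occupied cell's neighbors to the right and below (and the two forward diagonals) so each pair is counted once.
From row 0: 5 unlike of 16 pairs (running 5/16).
From row 1: 6 unlike of 11 pairs (running 11/27).
From row 2: 4 unlike of 6 pairs (running 15/33).
From row 3: 1 unlike of 4 pairs (running 16/37).
From row 4: 2 unlike of 5 pairs (running 18/42).
From row 5: 1 unlike of 4 pairs (running 19/46).
Total adjacent occupied pairs: 46; unlike-type pairs: 19.

19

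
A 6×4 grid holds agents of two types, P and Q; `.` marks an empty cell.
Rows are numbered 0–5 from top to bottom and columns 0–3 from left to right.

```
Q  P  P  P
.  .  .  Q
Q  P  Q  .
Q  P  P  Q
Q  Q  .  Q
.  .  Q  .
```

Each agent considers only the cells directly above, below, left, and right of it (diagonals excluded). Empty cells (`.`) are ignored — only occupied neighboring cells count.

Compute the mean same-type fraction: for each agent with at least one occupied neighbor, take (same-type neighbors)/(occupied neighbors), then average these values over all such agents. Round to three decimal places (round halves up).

Row 0: (0,0)Q 0/1 · (0,1)P 1/2 · (0,2)P 2/2 · (0,3)P 1/2
Row 1: (1,3)Q 0/1
Row 2: (2,0)Q 1/2 · (2,1)P 1/3 · (2,2)Q 0/2
Row 3: (3,0)Q 2/3 · (3,1)P 2/4 · (3,2)P 1/3 · (3,3)Q 1/2
Row 4: (4,0)Q 2/2 · (4,1)Q 1/2 · (4,3)Q 1/1
Row 5: (5,2)Q — no occupied neighbors
Sum over 15 agents: 0/1 + 1/2 + 2/2 + 1/2 + 0/1 + 1/2 + 1/3 + 0/2 + 2/3 + 2/4 + 1/3 + 1/2 + 2/2 + 1/2 + 1/1 = 22/3; mean = 22/3 ÷ 15 = 22/45 = 0.488888… → 0.489.

0.489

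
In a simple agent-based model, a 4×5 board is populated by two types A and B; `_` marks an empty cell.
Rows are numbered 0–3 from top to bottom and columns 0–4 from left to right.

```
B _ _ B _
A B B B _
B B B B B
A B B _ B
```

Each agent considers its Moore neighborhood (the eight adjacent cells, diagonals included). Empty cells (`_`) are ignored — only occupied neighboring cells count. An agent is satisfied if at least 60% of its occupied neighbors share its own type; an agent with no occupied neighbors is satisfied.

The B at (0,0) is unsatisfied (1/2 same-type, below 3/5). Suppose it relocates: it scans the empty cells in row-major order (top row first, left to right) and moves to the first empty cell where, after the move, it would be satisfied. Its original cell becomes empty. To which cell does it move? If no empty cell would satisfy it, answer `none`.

Vacating (0,0). Empty cells in order:
  (0,1): 2/3 same-type → satisfied — stop here.

(0,1)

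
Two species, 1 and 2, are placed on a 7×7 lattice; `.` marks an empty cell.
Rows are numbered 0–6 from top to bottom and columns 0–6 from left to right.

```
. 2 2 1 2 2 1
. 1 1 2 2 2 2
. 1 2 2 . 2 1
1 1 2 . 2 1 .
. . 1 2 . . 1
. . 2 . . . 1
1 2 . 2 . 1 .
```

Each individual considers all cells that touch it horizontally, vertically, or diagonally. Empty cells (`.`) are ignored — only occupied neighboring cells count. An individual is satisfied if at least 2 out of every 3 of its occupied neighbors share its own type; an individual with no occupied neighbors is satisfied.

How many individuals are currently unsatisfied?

15

(0,1)2 1/3 not
(0,2)2 2/5 not
(0,3)1 1/5 not
(0,4)2 4/5 satisfied
(0,5)2 4/5 satisfied
(0,6)1 0/3 not
(1,1)1 2/5 not
(1,2)1 3/8 not
(1,3)2 5/7 satisfied
(1,4)2 6/7 satisfied
(1,5)2 5/7 satisfied
(1,6)2 3/5 not
(2,1)1 4/6 satisfied
(2,2)2 3/7 not
(2,3)2 5/6 satisfied
(2,5)2 4/6 satisfied
(2,6)1 1/4 not
(3,0)1 2/2 satisfied
(3,1)1 3/5 not
(3,2)2 3/6 not
(3,4)2 3/4 satisfied
(3,5)1 2/4 not
(4,2)1 1/4 not
(4,3)2 3/4 satisfied
(4,6)1 2/2 satisfied
(5,2)2 3/4 satisfied
(5,6)1 2/2 satisfied
(6,0)1 0/1 not
(6,1)2 1/2 not
(6,3)2 1/1 satisfied
(6,5)1 1/1 satisfied
Unsatisfied: (0,1), (0,2), (0,3), (0,6), (1,1), (1,2), (1,6), (2,2), (2,6), (3,1), (3,2), (3,5), (4,2), (6,0), (6,1) — 15 in total.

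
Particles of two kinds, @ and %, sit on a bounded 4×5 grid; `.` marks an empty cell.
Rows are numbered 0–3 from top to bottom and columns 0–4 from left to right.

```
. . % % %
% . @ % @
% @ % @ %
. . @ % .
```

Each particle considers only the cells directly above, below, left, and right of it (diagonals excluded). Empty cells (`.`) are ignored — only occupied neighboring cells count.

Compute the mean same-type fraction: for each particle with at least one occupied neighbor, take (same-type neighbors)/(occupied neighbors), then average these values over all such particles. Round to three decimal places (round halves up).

(0,2)% 1/2
(0,3)% 3/3
(0,4)% 1/2
(1,0)% 1/1
(1,2)@ 0/3
(1,3)% 1/4
(1,4)@ 0/3
(2,0)% 1/2
(2,1)@ 0/2
(2,2)% 0/4
(2,3)@ 0/4
(2,4)% 0/2
(3,2)@ 0/2
(3,3)% 0/2
Sum over 14 particles: 1/2 + 3/3 + 1/2 + 1/1 + 0/3 + 1/4 + 0/3 + 1/2 + 0/2 + 0/4 + 0/4 + 0/2 + 0/2 + 0/2 = 15/4; mean = 15/4 ÷ 14 = 15/56 = 0.267857… → 0.268.

0.268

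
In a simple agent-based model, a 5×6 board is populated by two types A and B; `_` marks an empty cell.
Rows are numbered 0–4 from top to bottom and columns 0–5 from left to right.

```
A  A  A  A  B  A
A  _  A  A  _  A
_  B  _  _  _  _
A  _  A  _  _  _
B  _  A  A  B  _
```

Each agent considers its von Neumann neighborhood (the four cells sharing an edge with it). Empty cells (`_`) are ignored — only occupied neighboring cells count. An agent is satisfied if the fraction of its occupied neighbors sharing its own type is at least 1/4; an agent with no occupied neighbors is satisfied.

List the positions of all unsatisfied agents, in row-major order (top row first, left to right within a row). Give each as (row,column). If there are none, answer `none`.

(0,4), (3,0), (4,0), (4,4)

(0,0)A 2/2 ok
(0,1)A 2/2 ok
(0,2)A 3/3 ok
(0,3)A 2/3 ok
(0,4)B 0/2 unhappy
(0,5)A 1/2 ok
(1,0)A 1/1 ok
(1,2)A 2/2 ok
(1,3)A 2/2 ok
(1,5)A 1/1 ok
(2,1)B 0/0 ok
(3,0)A 0/1 unhappy
(3,2)A 1/1 ok
(4,0)B 0/1 unhappy
(4,2)A 2/2 ok
(4,3)A 1/2 ok
(4,4)B 0/1 unhappy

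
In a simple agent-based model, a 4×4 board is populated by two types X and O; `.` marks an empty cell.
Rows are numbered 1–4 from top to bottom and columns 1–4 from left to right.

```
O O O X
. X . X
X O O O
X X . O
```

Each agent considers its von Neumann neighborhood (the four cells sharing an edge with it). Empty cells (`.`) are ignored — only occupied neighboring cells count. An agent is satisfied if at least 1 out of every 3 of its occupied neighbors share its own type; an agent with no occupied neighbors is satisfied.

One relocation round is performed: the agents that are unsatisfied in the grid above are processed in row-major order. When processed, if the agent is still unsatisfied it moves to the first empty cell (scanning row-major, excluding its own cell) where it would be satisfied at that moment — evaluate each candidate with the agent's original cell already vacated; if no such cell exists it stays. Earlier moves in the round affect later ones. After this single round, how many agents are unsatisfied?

Initially unsatisfied (in order): (2,2), (3,2).
  (2,2) → (2,1).
  (3,2): now satisfied by earlier moves; stays.
Resulting grid:
O O O X
X . . X
X O O O
X X . O
All satisfied now.

0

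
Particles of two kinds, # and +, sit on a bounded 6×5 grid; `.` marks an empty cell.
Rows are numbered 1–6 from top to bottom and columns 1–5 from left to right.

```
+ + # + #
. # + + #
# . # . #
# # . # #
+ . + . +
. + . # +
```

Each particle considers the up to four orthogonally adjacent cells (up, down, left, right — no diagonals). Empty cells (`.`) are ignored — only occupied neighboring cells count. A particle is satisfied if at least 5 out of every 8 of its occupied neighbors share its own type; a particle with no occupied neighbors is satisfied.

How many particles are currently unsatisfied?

11

(1,1)+ 1/1 ✓
(1,2)+ 1/3 ✗
(1,3)# 0/3 ✗
(1,4)+ 1/3 ✗
(1,5)# 1/2 ✗
(2,2)# 0/2 ✗
(2,3)+ 1/4 ✗
(2,4)+ 2/3 ✓
(2,5)# 2/3 ✓
(3,1)# 1/1 ✓
(3,3)# 0/1 ✗
(3,5)# 2/2 ✓
(4,1)# 2/3 ✓
(4,2)# 1/1 ✓
(4,4)# 1/1 ✓
(4,5)# 2/3 ✓
(5,1)+ 0/1 ✗
(5,3)+ 0/0 ✓
(5,5)+ 1/2 ✗
(6,2)+ 0/0 ✓
(6,4)# 0/1 ✗
(6,5)+ 1/2 ✗
Unsatisfied: (1,2), (1,3), (1,4), (1,5), (2,2), (2,3), (3,3), (5,1), (5,5), (6,4), (6,5) — 11 in total.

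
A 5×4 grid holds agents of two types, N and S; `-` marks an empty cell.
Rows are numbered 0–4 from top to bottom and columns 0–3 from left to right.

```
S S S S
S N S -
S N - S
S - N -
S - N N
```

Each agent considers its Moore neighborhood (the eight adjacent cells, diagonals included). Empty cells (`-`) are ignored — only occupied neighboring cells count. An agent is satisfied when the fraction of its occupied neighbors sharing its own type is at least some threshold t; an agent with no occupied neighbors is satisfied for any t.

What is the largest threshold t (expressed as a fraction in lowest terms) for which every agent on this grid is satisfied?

1/7

Row 0: (0,0)S 2/3 · (0,1)S 4/5 · (0,2)S 3/4 · (0,3)S 2/2
Row 1: (1,0)S 3/5 · (1,1)N 1/7 · (1,2)S 4/6
Row 2: (2,0)S 2/4 · (2,1)N 2/6 · (2,3)S 1/2
Row 3: (3,0)S 2/3 · (3,2)N 3/4
Row 4: (4,0)S 1/1 · (4,2)N 2/2 · (4,3)N 2/2
The smallest same-type fraction is 1/7 at (1,1), which reduces to 1/7. Any threshold above that leaves this agent unsatisfied.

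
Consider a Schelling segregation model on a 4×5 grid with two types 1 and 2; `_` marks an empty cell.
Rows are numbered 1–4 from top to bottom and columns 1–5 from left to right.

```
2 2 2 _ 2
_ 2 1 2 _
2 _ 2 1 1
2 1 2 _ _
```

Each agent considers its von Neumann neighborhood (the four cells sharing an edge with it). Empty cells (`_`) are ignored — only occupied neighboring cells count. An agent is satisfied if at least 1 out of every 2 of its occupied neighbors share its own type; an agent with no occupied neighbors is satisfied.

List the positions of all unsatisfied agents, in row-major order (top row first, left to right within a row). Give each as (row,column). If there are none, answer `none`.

(1,1)2 1/1 ok
(1,2)2 3/3 ok
(1,3)2 1/2 ok
(1,5)2 0/0 ok
(2,2)2 1/2 ok
(2,3)1 0/4 unhappy
(2,4)2 0/2 unhappy
(3,1)2 1/1 ok
(3,3)2 1/3 unhappy
(3,4)1 1/3 unhappy
(3,5)1 1/1 ok
(4,1)2 1/2 ok
(4,2)1 0/2 unhappy
(4,3)2 1/2 ok

(2,3), (2,4), (3,3), (3,4), (4,2)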